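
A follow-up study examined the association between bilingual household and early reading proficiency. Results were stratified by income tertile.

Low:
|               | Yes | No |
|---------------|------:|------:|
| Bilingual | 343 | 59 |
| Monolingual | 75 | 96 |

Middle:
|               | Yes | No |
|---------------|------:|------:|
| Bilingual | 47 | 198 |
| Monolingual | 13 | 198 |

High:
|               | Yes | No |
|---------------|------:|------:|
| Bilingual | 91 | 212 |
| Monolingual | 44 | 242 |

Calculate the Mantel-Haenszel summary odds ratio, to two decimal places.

3.95

OR_MH = Σ(aᵢdᵢ/nᵢ) / Σ(bᵢcᵢ/nᵢ), where nᵢ is the stratum total.
Stratum 1 (Low): n = 573; a·d/n = 343·96/573 = 57.4660; b·c/n = 59·75/573 = 7.7225
Stratum 2 (Middle): n = 456; a·d/n = 47·198/456 = 20.4079; b·c/n = 198·13/456 = 5.6447
Stratum 3 (High): n = 589; a·d/n = 91·242/589 = 37.3888; b·c/n = 212·44/589 = 15.8370
OR_MH = (57.4660 + 20.4079 + 37.3888) / (7.7225 + 5.6447 + 15.8370) = 115.2627 / 29.2043 = 3.94678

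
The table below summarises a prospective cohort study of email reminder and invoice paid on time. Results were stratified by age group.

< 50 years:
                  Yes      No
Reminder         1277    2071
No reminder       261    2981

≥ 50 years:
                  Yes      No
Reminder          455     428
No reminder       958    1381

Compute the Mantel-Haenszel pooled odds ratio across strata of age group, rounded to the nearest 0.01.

3.69

OR_MH = Σ(aᵢdᵢ/nᵢ) / Σ(bᵢcᵢ/nᵢ), where nᵢ is the stratum total.
Stratum 1 (< 50 years): n = 6590; a·d/n = 1277·2981/6590 = 577.6536; b·c/n = 2071·261/6590 = 82.0229
Stratum 2 (≥ 50 years): n = 3222; a·d/n = 455·1381/3222 = 195.0202; b·c/n = 428·958/3222 = 127.2576
OR_MH = (577.6536 + 195.0202) / (82.0229 + 127.2576) = 772.6737 / 209.2805 = 3.69205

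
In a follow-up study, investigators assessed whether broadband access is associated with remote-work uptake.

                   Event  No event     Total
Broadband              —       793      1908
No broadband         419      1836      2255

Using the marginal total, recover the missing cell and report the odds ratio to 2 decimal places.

The missing cell is in the exposed row: 1908 − 793 = 1115.
So a = 1115, b = 793, c = 419, d = 1836.
OR = (a·d)/(b·c) = (1115 × 1836) / (793 × 419) = 2047140 / 332267 = 6.16113

6.16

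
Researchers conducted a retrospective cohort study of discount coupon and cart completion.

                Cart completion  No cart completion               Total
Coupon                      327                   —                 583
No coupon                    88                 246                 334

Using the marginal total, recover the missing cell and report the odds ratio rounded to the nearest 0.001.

The missing cell is in the exposed row: 583 − 327 = 256.
So a = 327, b = 256, c = 88, d = 246.
OR = (a·d)/(b·c) = (327 × 246) / (256 × 88) = 80442 / 22528 = 3.57076

3.571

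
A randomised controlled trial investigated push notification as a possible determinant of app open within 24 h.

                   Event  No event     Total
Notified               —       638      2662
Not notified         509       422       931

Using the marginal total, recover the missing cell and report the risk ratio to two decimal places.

1.39

The missing cell is in the exposed row: 2662 − 638 = 2024.
So a = 2024, b = 638, c = 509, d = 422.
RR = [a/(a+b)] / [c/(c+d)] = (2024/2662) / (509/931) = 0.76033/0.54672 = 1.39070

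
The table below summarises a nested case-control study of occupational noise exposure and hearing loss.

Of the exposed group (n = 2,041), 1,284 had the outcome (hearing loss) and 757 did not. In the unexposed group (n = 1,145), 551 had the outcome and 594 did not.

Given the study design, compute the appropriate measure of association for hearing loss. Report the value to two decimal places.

From the description: a = 1284, b = 757, c = 551, d = 594.
This is a nested case-control study: participants were sampled on outcome status, so risks in the source population cannot be estimated directly — relative risk is not valid here. The odds ratio is the appropriate measure.
OR = (a·d)/(b·c) = (1284 × 594) / (757 × 551) = 762696 / 417107 = 1.82854

1.83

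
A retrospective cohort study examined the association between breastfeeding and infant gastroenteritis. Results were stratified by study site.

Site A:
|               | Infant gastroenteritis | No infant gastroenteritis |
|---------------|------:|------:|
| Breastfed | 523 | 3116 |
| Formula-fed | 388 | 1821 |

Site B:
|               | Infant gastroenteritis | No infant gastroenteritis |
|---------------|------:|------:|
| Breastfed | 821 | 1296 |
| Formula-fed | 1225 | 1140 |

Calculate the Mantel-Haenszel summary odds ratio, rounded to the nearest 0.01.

0.66

OR_MH = Σ(aᵢdᵢ/nᵢ) / Σ(bᵢcᵢ/nᵢ), where nᵢ is the stratum total.
Stratum 1 (Site A): n = 5848; a·d/n = 523·1821/5848 = 162.8562; b·c/n = 3116·388/5848 = 206.7387
Stratum 2 (Site B): n = 4482; a·d/n = 821·1140/4482 = 208.8220; b·c/n = 1296·1225/4482 = 354.2169
OR_MH = (162.8562 + 208.8220) / (206.7387 + 354.2169) = 371.6781 / 560.9556 = 0.66258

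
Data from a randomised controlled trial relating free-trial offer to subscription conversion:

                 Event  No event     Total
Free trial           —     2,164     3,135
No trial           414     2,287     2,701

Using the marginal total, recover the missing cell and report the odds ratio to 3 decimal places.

2.479

The missing cell is in the exposed row: 3135 − 2164 = 971.
So a = 971, b = 2164, c = 414, d = 2287.
OR = (a·d)/(b·c) = (971 × 2287) / (2164 × 414) = 2220677 / 895896 = 2.47872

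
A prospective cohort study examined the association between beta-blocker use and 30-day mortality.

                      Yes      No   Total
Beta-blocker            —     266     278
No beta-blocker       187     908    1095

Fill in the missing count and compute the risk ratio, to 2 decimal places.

The missing cell is in the exposed row: 278 − 266 = 12.
So a = 12, b = 266, c = 187, d = 908.
RR = [a/(a+b)] / [c/(c+d)] = (12/278) / (187/1095) = 0.04317/0.17078 = 0.25276

0.25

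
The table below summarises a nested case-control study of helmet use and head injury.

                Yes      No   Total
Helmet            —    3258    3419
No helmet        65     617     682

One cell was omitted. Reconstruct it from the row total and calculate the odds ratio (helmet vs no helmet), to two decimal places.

0.47

The missing cell is in the exposed row: 3419 − 3258 = 161.
So a = 161, b = 3258, c = 65, d = 617.
OR = (a·d)/(b·c) = (161 × 617) / (3258 × 65) = 99337 / 211770 = 0.46908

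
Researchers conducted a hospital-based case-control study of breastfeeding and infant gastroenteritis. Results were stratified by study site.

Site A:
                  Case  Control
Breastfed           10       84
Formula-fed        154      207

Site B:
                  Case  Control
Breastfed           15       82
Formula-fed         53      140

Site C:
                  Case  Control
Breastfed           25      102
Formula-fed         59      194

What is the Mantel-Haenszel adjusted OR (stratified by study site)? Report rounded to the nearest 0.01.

0.41

OR_MH = Σ(aᵢdᵢ/nᵢ) / Σ(bᵢcᵢ/nᵢ), where nᵢ is the stratum total.
Stratum 1 (Site A): n = 455; a·d/n = 10·207/455 = 4.5495; b·c/n = 84·154/455 = 28.4308
Stratum 2 (Site B): n = 290; a·d/n = 15·140/290 = 7.2414; b·c/n = 82·53/290 = 14.9862
Stratum 3 (Site C): n = 380; a·d/n = 25·194/380 = 12.7632; b·c/n = 102·59/380 = 15.8368
OR_MH = (4.5495 + 7.2414 + 12.7632) / (28.4308 + 14.9862 + 15.8368) = 24.5540 / 59.2538 = 0.41439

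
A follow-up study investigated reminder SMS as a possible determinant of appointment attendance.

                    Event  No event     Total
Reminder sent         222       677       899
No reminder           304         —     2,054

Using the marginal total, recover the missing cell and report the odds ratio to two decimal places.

1.89

The missing cell is in the unexposed row: 2054 − 304 = 1750.
So a = 222, b = 677, c = 304, d = 1750.
OR = (a·d)/(b·c) = (222 × 1750) / (677 × 304) = 388500 / 205808 = 1.88768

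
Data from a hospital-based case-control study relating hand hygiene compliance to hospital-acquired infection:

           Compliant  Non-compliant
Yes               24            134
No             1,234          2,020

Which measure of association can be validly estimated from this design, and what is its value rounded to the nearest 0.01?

Reading the table with exposure as columns: a = 24 (Compliant, case), b = 1234 (Compliant, non-case), c = 134 (Non-compliant, case), d = 2020.
This is a hospital-based case-control study: participants were sampled on outcome status, so risks in the source population cannot be estimated directly — relative risk is not valid here. The odds ratio is the appropriate measure.
OR = (a·d)/(b·c) = (24 × 2020) / (1234 × 134) = 48480 / 165356 = 0.29319

0.29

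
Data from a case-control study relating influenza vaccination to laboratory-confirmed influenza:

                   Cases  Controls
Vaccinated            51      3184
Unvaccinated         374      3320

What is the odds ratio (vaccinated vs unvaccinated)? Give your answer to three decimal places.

Cells: a = 51, b = 3184, c = 374, d = 3320.
OR = (a·d)/(b·c) = (51 × 3320) / (3184 × 374) = 169320 / 1190816 = 0.14219
Exposure is associated with lower odds of laboratory-confirmed influenza (OR = 0.14 < 1).

0.142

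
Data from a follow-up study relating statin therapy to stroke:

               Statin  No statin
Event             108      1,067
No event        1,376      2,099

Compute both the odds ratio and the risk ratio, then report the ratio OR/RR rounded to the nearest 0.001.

Reading the table with exposure as columns: a = 108 (Statin, case), b = 1376 (Statin, non-case), c = 1067 (No statin, case), d = 2099.
OR = (108·2099)/(1376·1067) = 226692/1468192 = 0.15440
Risk in exposed = 108/1484 = 0.07278; risk in unexposed = 1067/3166 = 0.33702; RR = 0.21594
OR/RR = 0.15440 / 0.21594 = 0.71502
The outcome is not rare, so the OR lies further from 1 than the RR.

0.715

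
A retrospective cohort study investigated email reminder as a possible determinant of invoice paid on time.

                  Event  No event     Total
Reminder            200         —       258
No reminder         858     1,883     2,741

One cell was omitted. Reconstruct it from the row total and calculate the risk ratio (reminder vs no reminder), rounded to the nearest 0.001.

The missing cell is in the exposed row: 258 − 200 = 58.
So a = 200, b = 58, c = 858, d = 1883.
RR = [a/(a+b)] / [c/(c+d)] = (200/258) / (858/2741) = 0.77519/0.31302 = 2.47646

2.476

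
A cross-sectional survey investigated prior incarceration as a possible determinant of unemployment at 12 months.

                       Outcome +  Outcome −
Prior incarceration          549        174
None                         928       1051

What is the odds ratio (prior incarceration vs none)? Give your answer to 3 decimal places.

3.573

Cells: a = 549, b = 174, c = 928, d = 1051.
OR = (a·d)/(b·c) = (549 × 1051) / (174 × 928) = 576999 / 161472 = 3.57337
The odds of unemployment at 12 months are about 3.57 times as high in the prior incarceration group.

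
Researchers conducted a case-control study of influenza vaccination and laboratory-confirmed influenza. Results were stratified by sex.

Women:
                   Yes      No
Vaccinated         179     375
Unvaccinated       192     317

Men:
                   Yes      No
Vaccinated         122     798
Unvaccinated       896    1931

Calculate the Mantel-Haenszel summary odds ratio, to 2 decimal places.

0.45

OR_MH = Σ(aᵢdᵢ/nᵢ) / Σ(bᵢcᵢ/nᵢ), where nᵢ is the stratum total.
Stratum 1 (Women): n = 1063; a·d/n = 179·317/1063 = 53.3801; b·c/n = 375·192/1063 = 67.7328
Stratum 2 (Men): n = 3747; a·d/n = 122·1931/3747 = 62.8722; b·c/n = 798·896/3747 = 190.8215
OR_MH = (53.3801 + 62.8722) / (67.7328 + 190.8215) = 116.2522 / 258.5543 = 0.44962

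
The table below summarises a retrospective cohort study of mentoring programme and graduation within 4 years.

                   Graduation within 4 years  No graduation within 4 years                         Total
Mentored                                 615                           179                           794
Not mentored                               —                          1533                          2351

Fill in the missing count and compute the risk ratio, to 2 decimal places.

The missing cell is in the unexposed row: 2351 − 1533 = 818.
So a = 615, b = 179, c = 818, d = 1533.
RR = [a/(a+b)] / [c/(c+d)] = (615/794) / (818/2351) = 0.77456/0.34794 = 2.22615

2.23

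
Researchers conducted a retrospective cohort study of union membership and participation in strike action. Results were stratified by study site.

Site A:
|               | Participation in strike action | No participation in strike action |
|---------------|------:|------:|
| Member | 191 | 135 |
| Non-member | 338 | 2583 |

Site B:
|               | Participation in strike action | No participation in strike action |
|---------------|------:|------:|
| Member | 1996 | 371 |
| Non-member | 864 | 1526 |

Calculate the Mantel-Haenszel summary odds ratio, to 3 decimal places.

9.728

OR_MH = Σ(aᵢdᵢ/nᵢ) / Σ(bᵢcᵢ/nᵢ), where nᵢ is the stratum total.
Stratum 1 (Site A): n = 3247; a·d/n = 191·2583/3247 = 151.9412; b·c/n = 135·338/3247 = 14.0530
Stratum 2 (Site B): n = 4757; a·d/n = 1996·1526/4757 = 640.2977; b·c/n = 371·864/4757 = 67.3836
OR_MH = (151.9412 + 640.2977) / (14.0530 + 67.3836) = 792.2388 / 81.4366 = 9.72829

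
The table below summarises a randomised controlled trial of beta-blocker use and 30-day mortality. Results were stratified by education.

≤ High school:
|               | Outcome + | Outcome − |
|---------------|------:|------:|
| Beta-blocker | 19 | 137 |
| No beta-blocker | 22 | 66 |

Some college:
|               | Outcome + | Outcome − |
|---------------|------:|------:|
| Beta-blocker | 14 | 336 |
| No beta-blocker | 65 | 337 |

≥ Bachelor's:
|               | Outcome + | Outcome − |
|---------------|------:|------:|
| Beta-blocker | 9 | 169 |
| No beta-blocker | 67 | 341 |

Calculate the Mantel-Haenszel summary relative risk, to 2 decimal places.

RR_MH = Σ(aᵢ·n₀ᵢ/nᵢ) / Σ(cᵢ·n₁ᵢ/nᵢ), with n₁ᵢ = aᵢ+bᵢ (exposed), n₀ᵢ = cᵢ+dᵢ (unexposed), nᵢ = n₁ᵢ+n₀ᵢ.
Stratum 1 (≤ High school): n₁ = 156, n₀ = 88, n = 244; a·n₀/n = 19·88/244 = 6.8525; c·n₁/n = 22·156/244 = 14.0656
Stratum 2 (Some college): n₁ = 350, n₀ = 402, n = 752; a·n₀/n = 14·402/752 = 7.4840; c·n₁/n = 65·350/752 = 30.2527
Stratum 3 (≥ Bachelor's): n₁ = 178, n₀ = 408, n = 586; a·n₀/n = 9·408/586 = 6.2662; c·n₁/n = 67·178/586 = 20.3515
RR_MH = (6.8525 + 7.4840 + 6.2662) / (14.0656 + 30.2527 + 20.3515) = 20.6027 / 64.6698 = 0.31858

0.32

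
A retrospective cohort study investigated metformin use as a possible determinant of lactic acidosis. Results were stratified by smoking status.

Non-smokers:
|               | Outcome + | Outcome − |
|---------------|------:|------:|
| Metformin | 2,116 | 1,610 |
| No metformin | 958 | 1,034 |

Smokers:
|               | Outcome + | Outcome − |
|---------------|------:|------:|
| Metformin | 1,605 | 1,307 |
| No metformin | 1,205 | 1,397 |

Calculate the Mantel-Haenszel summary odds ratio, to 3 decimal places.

1.421

OR_MH = Σ(aᵢdᵢ/nᵢ) / Σ(bᵢcᵢ/nᵢ), where nᵢ is the stratum total.
Stratum 1 (Non-smokers): n = 5718; a·d/n = 2116·1034/5718 = 382.6415; b·c/n = 1610·958/5718 = 269.7412
Stratum 2 (Smokers): n = 5514; a·d/n = 1605·1397/5514 = 406.6349; b·c/n = 1307·1205/5514 = 285.6248
OR_MH = (382.6415 + 406.6349) / (269.7412 + 285.6248) = 789.2764 / 555.3659 = 1.42118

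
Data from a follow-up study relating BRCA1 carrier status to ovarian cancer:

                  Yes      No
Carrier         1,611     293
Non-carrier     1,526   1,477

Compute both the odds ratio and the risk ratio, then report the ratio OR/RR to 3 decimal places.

3.196

Cells: a = 1611, b = 293, c = 1526, d = 1477.
OR = (1611·1477)/(293·1526) = 2379447/447118 = 5.32174
Risk in exposed = 1611/1904 = 0.84611; risk in unexposed = 1526/3003 = 0.50816; RR = 1.66506
OR/RR = 5.32174 / 1.66506 = 3.19613
The outcome is not rare, so the OR lies further from 1 than the RR.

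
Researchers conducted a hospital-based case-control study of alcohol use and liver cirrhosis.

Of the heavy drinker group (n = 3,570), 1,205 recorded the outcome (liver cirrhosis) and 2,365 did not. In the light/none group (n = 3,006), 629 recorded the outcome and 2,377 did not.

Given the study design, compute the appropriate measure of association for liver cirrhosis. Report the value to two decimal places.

1.93

From the description: a = 1205, b = 2365, c = 629, d = 2377.
This is a hospital-based case-control study: participants were sampled on outcome status, so risks in the source population cannot be estimated directly — relative risk is not valid here. The odds ratio is the appropriate measure.
OR = (a·d)/(b·c) = (1205 × 2377) / (2365 × 629) = 2864285 / 1487585 = 1.92546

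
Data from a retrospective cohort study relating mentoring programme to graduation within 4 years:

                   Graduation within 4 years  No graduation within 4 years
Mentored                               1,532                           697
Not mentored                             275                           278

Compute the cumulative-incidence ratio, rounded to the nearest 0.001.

1.382

Cells: a = 1532, b = 697, c = 275, d = 278.
Risk in exposed = 1532/2229 = 0.68730; risk in unexposed = 275/553 = 0.49729.
RR = 0.68730 / 0.49729 = 1.38211
The risk among the exposed is 1.38 times that among the unexposed.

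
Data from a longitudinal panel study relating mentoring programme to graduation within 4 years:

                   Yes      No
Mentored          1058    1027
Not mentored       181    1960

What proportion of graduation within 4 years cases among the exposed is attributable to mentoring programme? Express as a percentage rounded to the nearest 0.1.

83.3

Cells: a = 1058, b = 1027, c = 181, d = 1960.
Risk in exposed = 1058/2085 = 0.50743; risk in unexposed = 181/2141 = 0.08454.
RR = 0.50743/0.08454 = 6.00230
AR% = (RR − 1)/RR × 100 = (6.00230 − 1)/6.00230 × 100 = 83.3397%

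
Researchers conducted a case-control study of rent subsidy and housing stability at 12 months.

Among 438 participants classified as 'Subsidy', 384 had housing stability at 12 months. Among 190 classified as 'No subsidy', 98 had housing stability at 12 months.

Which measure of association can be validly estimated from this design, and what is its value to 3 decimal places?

From the description: a = 384, b = 54, c = 98, d = 92.
This is a case-control study: participants were sampled on outcome status, so risks in the source population cannot be estimated directly — relative risk is not valid here. The odds ratio is the appropriate measure.
OR = (a·d)/(b·c) = (384 × 92) / (54 × 98) = 35328 / 5292 = 6.67574

6.676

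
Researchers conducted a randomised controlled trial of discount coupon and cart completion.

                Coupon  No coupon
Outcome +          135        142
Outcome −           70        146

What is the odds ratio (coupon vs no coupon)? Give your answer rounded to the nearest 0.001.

Reading the table with exposure as columns: a = 135 (Coupon, case), b = 70 (Coupon, non-case), c = 142 (No coupon, case), d = 146.
OR = (a·d)/(b·c) = (135 × 146) / (70 × 142) = 19710 / 9940 = 1.98290
The odds of cart completion are about 1.98 times as high in the coupon group.

1.983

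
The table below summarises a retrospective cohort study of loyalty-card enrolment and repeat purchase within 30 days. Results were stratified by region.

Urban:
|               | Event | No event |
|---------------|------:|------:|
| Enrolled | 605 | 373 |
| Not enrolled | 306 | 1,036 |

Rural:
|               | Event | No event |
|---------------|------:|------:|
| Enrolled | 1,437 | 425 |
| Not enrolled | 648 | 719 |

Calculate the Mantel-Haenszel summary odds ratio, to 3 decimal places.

4.388

OR_MH = Σ(aᵢdᵢ/nᵢ) / Σ(bᵢcᵢ/nᵢ), where nᵢ is the stratum total.
Stratum 1 (Urban): n = 2320; a·d/n = 605·1036/2320 = 270.1638; b·c/n = 373·306/2320 = 49.1974
Stratum 2 (Rural): n = 3229; a·d/n = 1437·719/3229 = 319.9762; b·c/n = 425·648/3229 = 85.2896
OR_MH = (270.1638 + 319.9762) / (49.1974 + 85.2896) = 590.1399 / 134.4870 = 4.38808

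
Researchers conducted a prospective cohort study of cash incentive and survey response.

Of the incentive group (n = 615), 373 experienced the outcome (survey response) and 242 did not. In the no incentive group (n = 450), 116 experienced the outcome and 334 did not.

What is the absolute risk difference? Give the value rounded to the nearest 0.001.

From the description: a = 373, b = 242, c = 116, d = 334.
Risk in exposed = 373/615 = 0.606504; risk in unexposed = 116/450 = 0.257778.
Risk difference = 0.606504 − 0.257778 = 0.348726

0.349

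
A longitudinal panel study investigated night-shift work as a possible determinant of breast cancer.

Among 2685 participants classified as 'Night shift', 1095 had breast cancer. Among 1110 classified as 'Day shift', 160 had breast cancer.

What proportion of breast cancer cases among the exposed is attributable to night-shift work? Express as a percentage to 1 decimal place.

From the description: a = 1095, b = 1590, c = 160, d = 950.
Risk in exposed = 1095/2685 = 0.40782; risk in unexposed = 160/1110 = 0.14414.
RR = 0.40782/0.14414 = 2.82926
AR% = (RR − 1)/RR × 100 = (2.82926 − 1)/2.82926 × 100 = 64.6551%

64.7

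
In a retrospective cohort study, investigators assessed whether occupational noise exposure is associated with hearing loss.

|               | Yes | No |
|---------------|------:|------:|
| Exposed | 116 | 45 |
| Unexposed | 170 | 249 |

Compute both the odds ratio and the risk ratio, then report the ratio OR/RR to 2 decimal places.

Cells: a = 116, b = 45, c = 170, d = 249.
OR = (116·249)/(45·170) = 28884/7650 = 3.77569
Risk in exposed = 116/161 = 0.72050; risk in unexposed = 170/419 = 0.40573; RR = 1.77581
OR/RR = 3.77569 / 1.77581 = 2.12617
The outcome is not rare, so the OR lies further from 1 than the RR.

2.13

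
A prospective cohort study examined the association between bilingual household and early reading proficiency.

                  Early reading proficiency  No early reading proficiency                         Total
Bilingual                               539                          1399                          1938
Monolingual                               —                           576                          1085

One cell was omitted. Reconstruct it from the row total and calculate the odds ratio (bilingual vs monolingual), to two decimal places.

The missing cell is in the unexposed row: 1085 − 576 = 509.
So a = 539, b = 1399, c = 509, d = 576.
OR = (a·d)/(b·c) = (539 × 576) / (1399 × 509) = 310464 / 712091 = 0.43599

0.44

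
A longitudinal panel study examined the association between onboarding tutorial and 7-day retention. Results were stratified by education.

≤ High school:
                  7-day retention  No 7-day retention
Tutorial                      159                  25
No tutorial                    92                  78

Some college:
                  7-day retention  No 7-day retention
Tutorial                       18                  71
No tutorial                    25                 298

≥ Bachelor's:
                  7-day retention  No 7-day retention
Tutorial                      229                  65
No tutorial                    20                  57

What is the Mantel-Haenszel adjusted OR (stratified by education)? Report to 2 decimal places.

OR_MH = Σ(aᵢdᵢ/nᵢ) / Σ(bᵢcᵢ/nᵢ), where nᵢ is the stratum total.
Stratum 1 (≤ High school): n = 354; a·d/n = 159·78/354 = 35.0339; b·c/n = 25·92/354 = 6.4972
Stratum 2 (Some college): n = 412; a·d/n = 18·298/412 = 13.0194; b·c/n = 71·25/412 = 4.3083
Stratum 3 (≥ Bachelor's): n = 371; a·d/n = 229·57/371 = 35.1833; b·c/n = 65·20/371 = 3.5040
OR_MH = (35.0339 + 13.0194 + 35.1833) / (6.4972 + 4.3083 + 3.5040) = 83.2366 / 14.3095 = 5.81689

5.82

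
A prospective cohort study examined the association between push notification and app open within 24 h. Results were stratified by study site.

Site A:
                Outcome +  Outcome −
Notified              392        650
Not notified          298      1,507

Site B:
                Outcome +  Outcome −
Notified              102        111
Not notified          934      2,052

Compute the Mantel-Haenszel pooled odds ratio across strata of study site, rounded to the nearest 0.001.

2.717

OR_MH = Σ(aᵢdᵢ/nᵢ) / Σ(bᵢcᵢ/nᵢ), where nᵢ is the stratum total.
Stratum 1 (Site A): n = 2847; a·d/n = 392·1507/2847 = 207.4970; b·c/n = 650·298/2847 = 68.0365
Stratum 2 (Site B): n = 3199; a·d/n = 102·2052/3199 = 65.4279; b·c/n = 111·934/3199 = 32.4083
OR_MH = (207.4970 + 65.4279) / (68.0365 + 32.4083) = 272.9250 / 100.4448 = 2.71716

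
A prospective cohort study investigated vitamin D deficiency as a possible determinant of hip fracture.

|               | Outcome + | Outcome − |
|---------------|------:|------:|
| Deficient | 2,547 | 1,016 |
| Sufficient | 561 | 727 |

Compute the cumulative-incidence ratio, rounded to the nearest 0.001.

Cells: a = 2547, b = 1016, c = 561, d = 727.
Risk in exposed = 2547/3563 = 0.71485; risk in unexposed = 561/1288 = 0.43556.
RR = 0.71485 / 0.43556 = 1.64122
The risk among the exposed is 1.64 times that among the unexposed.

1.641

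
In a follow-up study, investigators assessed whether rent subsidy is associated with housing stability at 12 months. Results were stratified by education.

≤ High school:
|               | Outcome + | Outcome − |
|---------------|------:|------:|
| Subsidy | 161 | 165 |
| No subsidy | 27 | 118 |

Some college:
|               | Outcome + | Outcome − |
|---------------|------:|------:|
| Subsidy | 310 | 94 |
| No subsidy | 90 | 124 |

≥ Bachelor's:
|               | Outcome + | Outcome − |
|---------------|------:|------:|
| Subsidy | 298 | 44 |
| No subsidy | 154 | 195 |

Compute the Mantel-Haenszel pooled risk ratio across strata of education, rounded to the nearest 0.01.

2.00

RR_MH = Σ(aᵢ·n₀ᵢ/nᵢ) / Σ(cᵢ·n₁ᵢ/nᵢ), with n₁ᵢ = aᵢ+bᵢ (exposed), n₀ᵢ = cᵢ+dᵢ (unexposed), nᵢ = n₁ᵢ+n₀ᵢ.
Stratum 1 (≤ High school): n₁ = 326, n₀ = 145, n = 471; a·n₀/n = 161·145/471 = 49.5648; c·n₁/n = 27·326/471 = 18.6879
Stratum 2 (Some college): n₁ = 404, n₀ = 214, n = 618; a·n₀/n = 310·214/618 = 107.3463; c·n₁/n = 90·404/618 = 58.8350
Stratum 3 (≥ Bachelor's): n₁ = 342, n₀ = 349, n = 691; a·n₀/n = 298·349/691 = 150.5094; c·n₁/n = 154·342/691 = 76.2200
RR_MH = (49.5648 + 107.3463 + 150.5094) / (18.6879 + 58.8350 + 76.2200) = 307.4204 / 153.7428 = 1.99958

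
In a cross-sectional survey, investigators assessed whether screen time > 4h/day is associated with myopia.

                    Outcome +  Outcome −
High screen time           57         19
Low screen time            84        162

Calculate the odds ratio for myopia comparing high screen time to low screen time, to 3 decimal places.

5.786

Cells: a = 57, b = 19, c = 84, d = 162.
OR = (a·d)/(b·c) = (57 × 162) / (19 × 84) = 9234 / 1596 = 5.78571
The odds of myopia are about 5.79 times as high in the high screen time group.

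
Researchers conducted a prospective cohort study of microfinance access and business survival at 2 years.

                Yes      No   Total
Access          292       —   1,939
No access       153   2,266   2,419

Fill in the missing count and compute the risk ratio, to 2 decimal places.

2.38

The missing cell is in the exposed row: 1939 − 292 = 1647.
So a = 292, b = 1647, c = 153, d = 2266.
RR = [a/(a+b)] / [c/(c+d)] = (292/1939) / (153/2419) = 0.15059/0.06325 = 2.38095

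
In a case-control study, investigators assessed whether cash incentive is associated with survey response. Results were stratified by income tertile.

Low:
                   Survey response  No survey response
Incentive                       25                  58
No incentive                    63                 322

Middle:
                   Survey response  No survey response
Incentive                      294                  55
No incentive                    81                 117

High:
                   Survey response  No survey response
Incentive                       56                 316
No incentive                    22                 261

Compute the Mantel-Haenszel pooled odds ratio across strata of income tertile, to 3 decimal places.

3.855

OR_MH = Σ(aᵢdᵢ/nᵢ) / Σ(bᵢcᵢ/nᵢ), where nᵢ is the stratum total.
Stratum 1 (Low): n = 468; a·d/n = 25·322/468 = 17.2009; b·c/n = 58·63/468 = 7.8077
Stratum 2 (Middle): n = 547; a·d/n = 294·117/547 = 62.8848; b·c/n = 55·81/547 = 8.1444
Stratum 3 (High): n = 655; a·d/n = 56·261/655 = 22.3145; b·c/n = 316·22/655 = 10.6137
OR_MH = (17.2009 + 62.8848 + 22.3145) / (7.8077 + 8.1444 + 10.6137) = 102.4002 / 26.5659 = 3.85458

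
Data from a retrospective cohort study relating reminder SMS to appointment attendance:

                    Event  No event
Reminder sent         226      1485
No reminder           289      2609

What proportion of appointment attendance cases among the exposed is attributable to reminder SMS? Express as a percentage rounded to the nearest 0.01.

24.50

Cells: a = 226, b = 1485, c = 289, d = 2609.
Risk in exposed = 226/1711 = 0.13209; risk in unexposed = 289/2898 = 0.09972.
RR = 0.13209/0.09972 = 1.32452
AR% = (RR − 1)/RR × 100 = (1.32452 − 1)/1.32452 × 100 = 24.5010%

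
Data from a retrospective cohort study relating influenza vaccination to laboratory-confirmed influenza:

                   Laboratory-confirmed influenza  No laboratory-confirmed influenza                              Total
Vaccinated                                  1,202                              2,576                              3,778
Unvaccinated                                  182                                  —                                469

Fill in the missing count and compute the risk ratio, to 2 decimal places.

0.82

The missing cell is in the unexposed row: 469 − 182 = 287.
So a = 1202, b = 2576, c = 182, d = 287.
RR = [a/(a+b)] / [c/(c+d)] = (1202/3778) / (182/469) = 0.31816/0.38806 = 0.81987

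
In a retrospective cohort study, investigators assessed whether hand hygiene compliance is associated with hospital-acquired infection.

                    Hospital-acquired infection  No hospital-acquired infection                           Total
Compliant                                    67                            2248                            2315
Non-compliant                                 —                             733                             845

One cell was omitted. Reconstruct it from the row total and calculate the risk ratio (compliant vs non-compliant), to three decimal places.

0.218

The missing cell is in the unexposed row: 845 − 733 = 112.
So a = 67, b = 2248, c = 112, d = 733.
RR = [a/(a+b)] / [c/(c+d)] = (67/2315) / (112/845) = 0.02894/0.13254 = 0.21835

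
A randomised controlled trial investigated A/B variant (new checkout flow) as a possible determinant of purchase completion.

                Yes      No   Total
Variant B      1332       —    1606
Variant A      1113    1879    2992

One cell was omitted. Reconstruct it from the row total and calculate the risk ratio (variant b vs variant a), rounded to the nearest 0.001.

2.230

The missing cell is in the exposed row: 1606 − 1332 = 274.
So a = 1332, b = 274, c = 1113, d = 1879.
RR = [a/(a+b)] / [c/(c+d)] = (1332/1606) / (1113/2992) = 0.82939/0.37199 = 2.22959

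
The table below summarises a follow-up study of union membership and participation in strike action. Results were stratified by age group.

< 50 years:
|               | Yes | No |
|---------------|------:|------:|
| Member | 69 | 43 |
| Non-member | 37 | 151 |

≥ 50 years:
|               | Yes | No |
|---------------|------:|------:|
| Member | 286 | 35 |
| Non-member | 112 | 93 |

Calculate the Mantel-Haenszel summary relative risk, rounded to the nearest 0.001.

1.883

RR_MH = Σ(aᵢ·n₀ᵢ/nᵢ) / Σ(cᵢ·n₁ᵢ/nᵢ), with n₁ᵢ = aᵢ+bᵢ (exposed), n₀ᵢ = cᵢ+dᵢ (unexposed), nᵢ = n₁ᵢ+n₀ᵢ.
Stratum 1 (< 50 years): n₁ = 112, n₀ = 188, n = 300; a·n₀/n = 69·188/300 = 43.2400; c·n₁/n = 37·112/300 = 13.8133
Stratum 2 (≥ 50 years): n₁ = 321, n₀ = 205, n = 526; a·n₀/n = 286·205/526 = 111.4639; c·n₁/n = 112·321/526 = 68.3498
RR_MH = (43.2400 + 111.4639) / (13.8133 + 68.3498) = 154.7039 / 82.1631 = 1.88289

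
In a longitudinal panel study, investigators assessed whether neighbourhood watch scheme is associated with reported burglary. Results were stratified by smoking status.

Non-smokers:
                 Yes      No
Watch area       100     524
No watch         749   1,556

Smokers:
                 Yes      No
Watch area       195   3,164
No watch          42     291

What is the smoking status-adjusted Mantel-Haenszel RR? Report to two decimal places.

0.49

RR_MH = Σ(aᵢ·n₀ᵢ/nᵢ) / Σ(cᵢ·n₁ᵢ/nᵢ), with n₁ᵢ = aᵢ+bᵢ (exposed), n₀ᵢ = cᵢ+dᵢ (unexposed), nᵢ = n₁ᵢ+n₀ᵢ.
Stratum 1 (Non-smokers): n₁ = 624, n₀ = 2305, n = 2929; a·n₀/n = 100·2305/2929 = 78.6958; c·n₁/n = 749·624/2929 = 159.5685
Stratum 2 (Smokers): n₁ = 3359, n₀ = 333, n = 3692; a·n₀/n = 195·333/3692 = 17.5880; c·n₁/n = 42·3359/3692 = 38.2118
RR_MH = (78.6958 + 17.5880) / (159.5685 + 38.2118) = 96.2838 / 197.7803 = 0.48682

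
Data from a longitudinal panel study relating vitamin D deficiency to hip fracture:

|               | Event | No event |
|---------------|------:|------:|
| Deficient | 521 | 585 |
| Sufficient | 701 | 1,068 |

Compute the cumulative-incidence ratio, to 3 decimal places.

1.189

Cells: a = 521, b = 585, c = 701, d = 1068.
Risk in exposed = 521/1106 = 0.47107; risk in unexposed = 701/1769 = 0.39627.
RR = 0.47107 / 0.39627 = 1.18876
The risk among the exposed is 1.19 times that among the unexposed.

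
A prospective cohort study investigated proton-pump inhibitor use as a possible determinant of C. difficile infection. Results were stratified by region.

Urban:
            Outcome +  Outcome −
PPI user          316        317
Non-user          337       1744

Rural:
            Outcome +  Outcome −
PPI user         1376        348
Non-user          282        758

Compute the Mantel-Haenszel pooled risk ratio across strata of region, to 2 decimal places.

2.99

RR_MH = Σ(aᵢ·n₀ᵢ/nᵢ) / Σ(cᵢ·n₁ᵢ/nᵢ), with n₁ᵢ = aᵢ+bᵢ (exposed), n₀ᵢ = cᵢ+dᵢ (unexposed), nᵢ = n₁ᵢ+n₀ᵢ.
Stratum 1 (Urban): n₁ = 633, n₀ = 2081, n = 2714; a·n₀/n = 316·2081/2714 = 242.2977; c·n₁/n = 337·633/2714 = 78.6002
Stratum 2 (Rural): n₁ = 1724, n₀ = 1040, n = 2764; a·n₀/n = 1376·1040/2764 = 517.7424; c·n₁/n = 282·1724/2764 = 175.8929
RR_MH = (242.2977 + 517.7424) / (78.6002 + 175.8929) = 760.0401 / 254.4931 = 2.98649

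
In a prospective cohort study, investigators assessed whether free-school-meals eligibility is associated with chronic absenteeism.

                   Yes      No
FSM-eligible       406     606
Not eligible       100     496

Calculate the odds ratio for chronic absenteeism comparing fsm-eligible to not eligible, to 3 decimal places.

3.323

Cells: a = 406, b = 606, c = 100, d = 496.
OR = (a·d)/(b·c) = (406 × 496) / (606 × 100) = 201376 / 60600 = 3.32304
The odds of chronic absenteeism are about 3.32 times as high in the fsm-eligible group.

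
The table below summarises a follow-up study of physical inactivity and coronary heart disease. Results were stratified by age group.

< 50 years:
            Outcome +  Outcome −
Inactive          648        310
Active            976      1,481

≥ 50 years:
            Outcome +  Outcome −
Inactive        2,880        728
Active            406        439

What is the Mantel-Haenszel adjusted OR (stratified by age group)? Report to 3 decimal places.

OR_MH = Σ(aᵢdᵢ/nᵢ) / Σ(bᵢcᵢ/nᵢ), where nᵢ is the stratum total.
Stratum 1 (< 50 years): n = 3415; a·d/n = 648·1481/3415 = 281.0214; b·c/n = 310·976/3415 = 88.5974
Stratum 2 (≥ 50 years): n = 4453; a·d/n = 2880·439/4453 = 283.9254; b·c/n = 728·406/4453 = 66.3750
OR_MH = (281.0214 + 283.9254) / (88.5974 + 66.3750) = 564.9468 / 154.9724 = 3.64547

3.645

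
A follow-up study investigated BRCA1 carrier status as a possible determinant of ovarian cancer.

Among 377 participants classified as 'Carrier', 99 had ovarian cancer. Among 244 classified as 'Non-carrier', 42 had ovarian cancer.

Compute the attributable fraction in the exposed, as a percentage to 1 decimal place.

34.5

From the description: a = 99, b = 278, c = 42, d = 202.
Risk in exposed = 99/377 = 0.26260; risk in unexposed = 42/244 = 0.17213.
RR = 0.26260/0.17213 = 1.52558
AR% = (RR − 1)/RR × 100 = (1.52558 − 1)/1.52558 × 100 = 34.4511%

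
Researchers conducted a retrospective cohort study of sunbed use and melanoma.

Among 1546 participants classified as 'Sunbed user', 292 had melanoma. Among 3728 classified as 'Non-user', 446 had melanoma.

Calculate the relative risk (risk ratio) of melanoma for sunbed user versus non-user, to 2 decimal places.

From the description: a = 292, b = 1254, c = 446, d = 3282.
Risk in exposed = 292/1546 = 0.18887; risk in unexposed = 446/3728 = 0.11964.
RR = 0.18887 / 0.11964 = 1.57875
The risk among the exposed is 1.58 times that among the unexposed.

1.58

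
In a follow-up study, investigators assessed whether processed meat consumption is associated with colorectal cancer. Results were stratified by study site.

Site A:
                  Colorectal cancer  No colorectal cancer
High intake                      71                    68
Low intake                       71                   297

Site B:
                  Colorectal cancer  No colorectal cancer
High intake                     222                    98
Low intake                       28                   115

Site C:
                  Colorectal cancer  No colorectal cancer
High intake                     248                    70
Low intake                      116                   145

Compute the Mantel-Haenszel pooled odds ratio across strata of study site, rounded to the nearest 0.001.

OR_MH = Σ(aᵢdᵢ/nᵢ) / Σ(bᵢcᵢ/nᵢ), where nᵢ is the stratum total.
Stratum 1 (Site A): n = 507; a·d/n = 71·297/507 = 41.5917; b·c/n = 68·71/507 = 9.5227
Stratum 2 (Site B): n = 463; a·d/n = 222·115/463 = 55.1404; b·c/n = 98·28/463 = 5.9266
Stratum 3 (Site C): n = 579; a·d/n = 248·145/579 = 62.1071; b·c/n = 70·116/579 = 14.0242
OR_MH = (41.5917 + 55.1404 + 62.1071) / (9.5227 + 5.9266 + 14.0242) = 158.8392 / 29.4734 = 5.38923

5.389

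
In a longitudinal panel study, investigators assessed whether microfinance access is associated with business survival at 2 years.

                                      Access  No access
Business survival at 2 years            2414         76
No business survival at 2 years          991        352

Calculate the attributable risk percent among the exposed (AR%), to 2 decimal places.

Reading the table with exposure as columns: a = 2414 (Access, case), b = 991 (Access, non-case), c = 76 (No access, case), d = 352.
Risk in exposed = 2414/3405 = 0.70896; risk in unexposed = 76/428 = 0.17757.
RR = 0.70896/0.17757 = 3.99255
AR% = (RR − 1)/RR × 100 = (3.99255 − 1)/3.99255 × 100 = 74.9533%

74.95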